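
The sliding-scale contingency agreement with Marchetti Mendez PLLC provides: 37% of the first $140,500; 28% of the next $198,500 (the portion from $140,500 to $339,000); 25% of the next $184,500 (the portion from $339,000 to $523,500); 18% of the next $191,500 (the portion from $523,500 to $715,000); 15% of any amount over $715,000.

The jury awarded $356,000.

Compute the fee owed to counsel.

First $140,500 at 37% = $51,985.00
Next $198,500 at 28% = $55,580.00
Remaining $17,000 at 25% = $4,250.00
Fee: $51,985.00 + $55,580.00 + $4,250.00 = $111,815.00

$111,815.00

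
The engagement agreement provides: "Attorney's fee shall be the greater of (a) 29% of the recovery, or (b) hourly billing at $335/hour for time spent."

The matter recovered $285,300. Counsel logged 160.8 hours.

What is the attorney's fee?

$82,737.00

(a) 29% of $285,300 = $82,737.00
(b) 160.8 × $335 = $53,868.00
The greater is (a): $82,737.00.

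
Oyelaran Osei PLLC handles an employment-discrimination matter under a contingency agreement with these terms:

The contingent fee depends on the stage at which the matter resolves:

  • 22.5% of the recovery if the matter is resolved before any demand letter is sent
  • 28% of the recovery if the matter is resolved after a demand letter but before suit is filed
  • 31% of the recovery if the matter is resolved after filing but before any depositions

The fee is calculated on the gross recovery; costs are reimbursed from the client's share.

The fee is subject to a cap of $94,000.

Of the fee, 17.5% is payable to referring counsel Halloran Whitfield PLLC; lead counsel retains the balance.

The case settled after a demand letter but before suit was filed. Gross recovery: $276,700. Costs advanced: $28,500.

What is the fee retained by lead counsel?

$63,917.70

Fee base is the gross recovery, $276,700; costs are reimbursed separately.
The matter settled after a demand letter but before suit was filed, so the 28% rate applies.
$276,700 × 28% = $77,476.00
$77,476.00 is under the $94,000 cap.
Referral share: 17.5% of $77,476.00 = $13,558.30; lead counsel retains $77,476.00 − $13,558.30 = $63,917.70.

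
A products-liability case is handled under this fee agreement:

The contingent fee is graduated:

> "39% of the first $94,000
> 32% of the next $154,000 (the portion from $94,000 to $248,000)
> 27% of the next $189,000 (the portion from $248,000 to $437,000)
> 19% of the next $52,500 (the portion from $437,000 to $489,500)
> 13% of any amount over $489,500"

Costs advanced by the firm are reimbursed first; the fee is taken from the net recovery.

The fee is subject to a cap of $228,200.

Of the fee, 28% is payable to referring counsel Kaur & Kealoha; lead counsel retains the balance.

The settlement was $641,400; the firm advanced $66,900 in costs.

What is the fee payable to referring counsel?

$44,238.60

Fee base (net of costs): $641,400 − $66,900 = $574,500
First $94,000 at 39% = $36,660.00
Next $154,000 at 32% = $49,280.00
Next $189,000 at 27% = $51,030.00
Next $52,500 at 19% = $9,975.00
Remaining $85,000 at 13% = $11,050.00
Fee: $36,660.00 + $49,280.00 + $51,030.00 + $9,975.00 + $11,050.00 = $157,995.00
$157,995.00 is under the $228,200 cap.
Referral share: 28% of $157,995.00 = $44,238.60; lead counsel retains $157,995.00 − $44,238.60 = $113,756.40.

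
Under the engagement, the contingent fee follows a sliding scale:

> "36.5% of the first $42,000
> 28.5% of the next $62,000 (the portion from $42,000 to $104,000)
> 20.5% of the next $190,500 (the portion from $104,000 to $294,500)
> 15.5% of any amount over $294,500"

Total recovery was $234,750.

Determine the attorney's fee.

$59,803.75

First $42,000 at 36.5% = $15,330.00
Next $62,000 at 28.5% = $17,670.00
Remaining $130,750 at 20.5% = $26,803.75
Fee: $15,330.00 + $17,670.00 + $26,803.75 = $59,803.75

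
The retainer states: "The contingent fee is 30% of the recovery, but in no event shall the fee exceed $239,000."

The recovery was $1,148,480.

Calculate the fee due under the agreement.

$239,000.00

30% of $1,148,480 = $344,544.00
That exceeds the $239,000 cap, so the fee is capped at $239,000.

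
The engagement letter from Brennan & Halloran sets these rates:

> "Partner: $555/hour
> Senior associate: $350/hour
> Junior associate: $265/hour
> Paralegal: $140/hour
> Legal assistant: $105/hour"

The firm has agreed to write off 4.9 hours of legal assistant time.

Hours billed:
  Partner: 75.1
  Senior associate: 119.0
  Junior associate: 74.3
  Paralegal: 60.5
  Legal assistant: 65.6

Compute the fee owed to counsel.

Partner: 75.1 × $555 = $41,680.50
Senior associate: 119.0 × $350 = $41,650.00
Junior associate: 74.3 × $265 = $19,689.50
Paralegal: 60.5 × $140 = $8,470.00
Legal assistant: 65.6 × $105 = $6,888.00
Subtotal: $118,378.00
Write-off: 4.9 × $105 = $514.50
Total: $118,378.00 − $514.50 = $117,863.50

$117,863.50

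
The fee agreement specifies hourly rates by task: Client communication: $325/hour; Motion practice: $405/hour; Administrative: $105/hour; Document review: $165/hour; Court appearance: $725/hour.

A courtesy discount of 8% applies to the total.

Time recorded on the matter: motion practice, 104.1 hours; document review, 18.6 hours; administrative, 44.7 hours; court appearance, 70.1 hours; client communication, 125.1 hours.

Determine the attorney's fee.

$130,090.76

Client communication: 125.1 × $325 = $40,657.50
Motion practice: 104.1 × $405 = $42,160.50
Administrative: 44.7 × $105 = $4,693.50
Document review: 18.6 × $165 = $3,069.00
Court appearance: 70.1 × $725 = $50,822.50
Subtotal: $141,403.00
Less 8% discount: −$11,312.24
Total: $141,403.00 − $11,312.24 = $130,090.76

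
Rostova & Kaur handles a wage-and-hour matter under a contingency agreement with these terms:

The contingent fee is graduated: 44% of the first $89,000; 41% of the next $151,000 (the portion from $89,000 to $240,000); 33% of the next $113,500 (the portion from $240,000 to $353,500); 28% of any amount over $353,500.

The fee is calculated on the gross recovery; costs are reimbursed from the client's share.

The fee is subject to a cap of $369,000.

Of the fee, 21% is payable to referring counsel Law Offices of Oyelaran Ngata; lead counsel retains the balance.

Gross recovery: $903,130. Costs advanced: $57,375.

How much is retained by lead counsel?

Fee base is the gross recovery, $903,130; costs are reimbursed separately.
First $89,000 at 44% = $39,160.00
Next $151,000 at 41% = $61,910.00
Next $113,500 at 33% = $37,455.00
Remaining $549,630 at 28% = $153,896.40
Fee: $39,160.00 + $61,910.00 + $37,455.00 + $153,896.40 = $292,421.40
$292,421.40 is under the $369,000 cap.
Referral share: 21% of $292,421.40 = $61,408.49; lead counsel retains $292,421.40 − $61,408.49 = $231,012.91.

$231,012.91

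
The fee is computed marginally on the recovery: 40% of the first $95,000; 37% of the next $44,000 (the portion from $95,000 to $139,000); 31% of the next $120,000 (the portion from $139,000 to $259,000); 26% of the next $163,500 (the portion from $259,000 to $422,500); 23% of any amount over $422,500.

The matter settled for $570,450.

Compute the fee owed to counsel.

$168,018.50

First $95,000 at 40% = $38,000.00
Next $44,000 at 37% = $16,280.00
Next $120,000 at 31% = $37,200.00
Next $163,500 at 26% = $42,510.00
Remaining $147,950 at 23% = $34,028.50
Fee: $38,000.00 + $16,280.00 + $37,200.00 + $42,510.00 + $34,028.50 = $168,018.50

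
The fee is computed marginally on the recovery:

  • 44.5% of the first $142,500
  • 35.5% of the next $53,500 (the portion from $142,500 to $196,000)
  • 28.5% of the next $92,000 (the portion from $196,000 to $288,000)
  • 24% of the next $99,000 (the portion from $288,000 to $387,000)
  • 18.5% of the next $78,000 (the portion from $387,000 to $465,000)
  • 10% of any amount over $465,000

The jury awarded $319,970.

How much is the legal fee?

First $142,500 at 44.5% = $63,412.50
Next $53,500 at 35.5% = $18,992.50
Next $92,000 at 28.5% = $26,220.00
Remaining $31,970 at 24% = $7,672.80
Fee: $63,412.50 + $18,992.50 + $26,220.00 + $7,672.80 = $116,297.80

$116,297.80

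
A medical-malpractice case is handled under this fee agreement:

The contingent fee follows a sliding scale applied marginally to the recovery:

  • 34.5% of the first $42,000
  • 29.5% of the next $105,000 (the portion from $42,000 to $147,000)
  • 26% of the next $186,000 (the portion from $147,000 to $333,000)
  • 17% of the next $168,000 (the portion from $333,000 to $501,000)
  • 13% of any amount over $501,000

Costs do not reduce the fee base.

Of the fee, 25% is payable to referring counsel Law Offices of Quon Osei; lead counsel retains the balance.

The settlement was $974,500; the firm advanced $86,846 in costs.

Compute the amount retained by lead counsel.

Fee base is the gross recovery, $974,500; costs are reimbursed separately.
First $42,000 at 34.5% = $14,490.00
Next $105,000 at 29.5% = $30,975.00
Next $186,000 at 26% = $48,360.00
Next $168,000 at 17% = $28,560.00
Remaining $473,500 at 13% = $61,555.00
Fee: $14,490.00 + $30,975.00 + $48,360.00 + $28,560.00 + $61,555.00 = $183,940.00
Referral share: 25% of $183,940.00 = $45,985.00; lead counsel retains $183,940.00 − $45,985.00 = $137,955.00.

$137,955.00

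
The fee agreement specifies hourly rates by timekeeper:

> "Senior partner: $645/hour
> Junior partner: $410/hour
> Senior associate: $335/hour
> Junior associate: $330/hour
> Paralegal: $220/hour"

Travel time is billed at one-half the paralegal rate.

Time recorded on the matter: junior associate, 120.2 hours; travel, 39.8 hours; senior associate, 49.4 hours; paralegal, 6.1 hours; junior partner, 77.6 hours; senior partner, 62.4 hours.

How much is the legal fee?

Senior partner: 62.4 × $645 = $40,248.00
Junior partner: 77.6 × $410 = $31,816.00
Senior associate: 49.4 × $335 = $16,549.00
Junior associate: 120.2 × $330 = $39,666.00
Paralegal: 6.1 × $220 = $1,342.00
Subtotal: $40,248.00 + $31,816.00 + $16,549.00 + $39,666.00 + $1,342.00 = $129,621.00
Travel: 39.8 × ($220 ÷ 2) = 39.8 × $110.00 = $4,378.00
Total: $129,621.00 + $4,378.00 = $133,999.00

$133,999.00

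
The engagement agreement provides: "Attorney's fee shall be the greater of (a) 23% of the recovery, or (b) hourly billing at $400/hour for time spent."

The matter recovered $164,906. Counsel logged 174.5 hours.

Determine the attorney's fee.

(a) 23% of $164,906 = $37,928.38
(b) 174.5 × $400 = $69,800.00
The greater is (b): $69,800.00.

$69,800.00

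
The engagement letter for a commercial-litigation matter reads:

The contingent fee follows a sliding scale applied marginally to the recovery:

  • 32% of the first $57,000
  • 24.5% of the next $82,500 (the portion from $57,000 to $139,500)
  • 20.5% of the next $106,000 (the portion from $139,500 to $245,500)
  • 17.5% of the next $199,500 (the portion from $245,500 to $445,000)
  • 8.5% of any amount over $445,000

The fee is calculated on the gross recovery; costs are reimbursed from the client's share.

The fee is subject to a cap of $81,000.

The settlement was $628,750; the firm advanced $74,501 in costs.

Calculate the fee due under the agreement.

Fee base is the gross recovery, $628,750; costs are reimbursed separately.
First $57,000 at 32% = $18,240.00
Next $82,500 at 24.5% = $20,212.50
Next $106,000 at 20.5% = $21,730.00
Next $199,500 at 17.5% = $34,912.50
Remaining $183,750 at 8.5% = $15,618.75
Fee: $18,240.00 + $20,212.50 + $21,730.00 + $34,912.50 + $15,618.75 = $110,713.75
$110,713.75 exceeds the $81,000 cap, so the fee is capped at $81,000.00.

$81,000.00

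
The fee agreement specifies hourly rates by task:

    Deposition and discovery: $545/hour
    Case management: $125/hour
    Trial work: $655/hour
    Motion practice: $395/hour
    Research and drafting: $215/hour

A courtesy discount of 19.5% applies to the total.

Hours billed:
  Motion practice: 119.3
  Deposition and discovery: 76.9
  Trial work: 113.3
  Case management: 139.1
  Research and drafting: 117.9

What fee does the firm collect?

$165,815.11

Deposition and discovery: 76.9 × $545 = $41,910.50
Case management: 139.1 × $125 = $17,387.50
Trial work: 113.3 × $655 = $74,211.50
Motion practice: 119.3 × $395 = $47,123.50
Research and drafting: 117.9 × $215 = $25,348.50
Subtotal: $205,981.50
Less 19.5% discount: −$40,166.39
Total: $205,981.50 − $40,166.39 = $165,815.11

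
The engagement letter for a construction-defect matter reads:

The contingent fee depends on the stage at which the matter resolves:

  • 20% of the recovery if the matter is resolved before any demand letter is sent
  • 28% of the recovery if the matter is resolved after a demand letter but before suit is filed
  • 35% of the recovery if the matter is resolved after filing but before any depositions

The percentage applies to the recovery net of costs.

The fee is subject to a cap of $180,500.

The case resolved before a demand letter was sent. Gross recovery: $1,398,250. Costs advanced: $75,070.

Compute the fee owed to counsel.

Fee base (net of costs): $1,398,250 − $75,070 = $1,323,180
The matter resolved before a demand letter was sent, so the 20% rate applies.
$1,323,180 × 20% = $264,636.00
$264,636.00 exceeds the $180,500 cap, so the fee is capped at $180,500.00.

$180,500.00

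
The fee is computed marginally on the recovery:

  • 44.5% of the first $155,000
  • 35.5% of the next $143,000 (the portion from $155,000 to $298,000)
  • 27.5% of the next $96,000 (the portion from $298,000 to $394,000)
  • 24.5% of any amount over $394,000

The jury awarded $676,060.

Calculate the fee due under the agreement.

$215,244.70

First $155,000 at 44.5% = $68,975.00
Next $143,000 at 35.5% = $50,765.00
Next $96,000 at 27.5% = $26,400.00
Remaining $282,060 at 24.5% = $69,104.70
Fee: $68,975.00 + $50,765.00 + $26,400.00 + $69,104.70 = $215,244.70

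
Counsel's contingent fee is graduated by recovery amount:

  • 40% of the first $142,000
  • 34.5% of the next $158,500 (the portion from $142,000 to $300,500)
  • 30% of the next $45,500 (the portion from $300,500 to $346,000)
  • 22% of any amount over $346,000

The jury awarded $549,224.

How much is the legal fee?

First $142,000 at 40% = $56,800.00
Next $158,500 at 34.5% = $54,682.50
Next $45,500 at 30% = $13,650.00
Remaining $203,224 at 22% = $44,709.28
Fee: $56,800.00 + $54,682.50 + $13,650.00 + $44,709.28 = $169,841.78

$169,841.78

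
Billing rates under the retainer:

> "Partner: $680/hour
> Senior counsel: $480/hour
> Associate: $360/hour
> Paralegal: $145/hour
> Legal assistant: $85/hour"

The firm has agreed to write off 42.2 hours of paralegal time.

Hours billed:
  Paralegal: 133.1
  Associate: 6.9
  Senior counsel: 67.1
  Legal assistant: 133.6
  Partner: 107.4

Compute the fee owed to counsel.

$132,260.50

Partner: 107.4 × $680 = $73,032.00
Senior counsel: 67.1 × $480 = $32,208.00
Associate: 6.9 × $360 = $2,484.00
Paralegal: 133.1 × $145 = $19,299.50
Legal assistant: 133.6 × $85 = $11,356.00
Subtotal: $138,379.50
Write-off: 42.2 × $145 = $6,119.00
Total: $138,379.50 − $6,119.00 = $132,260.50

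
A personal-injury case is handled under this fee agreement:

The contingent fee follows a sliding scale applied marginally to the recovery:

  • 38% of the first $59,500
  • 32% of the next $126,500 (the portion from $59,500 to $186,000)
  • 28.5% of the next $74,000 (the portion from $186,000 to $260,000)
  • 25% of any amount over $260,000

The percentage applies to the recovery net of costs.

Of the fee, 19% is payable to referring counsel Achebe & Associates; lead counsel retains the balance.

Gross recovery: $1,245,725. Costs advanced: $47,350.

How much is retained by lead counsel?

Fee base (net of costs): $1,245,725 − $47,350 = $1,198,375
First $59,500 at 38% = $22,610.00
Next $126,500 at 32% = $40,480.00
Next $74,000 at 28.5% = $21,090.00
Remaining $938,375 at 25% = $234,593.75
Fee: $22,610.00 + $40,480.00 + $21,090.00 + $234,593.75 = $318,773.75
Referral share: 19% of $318,773.75 = $60,567.01; lead counsel retains $318,773.75 − $60,567.01 = $258,206.74.

$258,206.74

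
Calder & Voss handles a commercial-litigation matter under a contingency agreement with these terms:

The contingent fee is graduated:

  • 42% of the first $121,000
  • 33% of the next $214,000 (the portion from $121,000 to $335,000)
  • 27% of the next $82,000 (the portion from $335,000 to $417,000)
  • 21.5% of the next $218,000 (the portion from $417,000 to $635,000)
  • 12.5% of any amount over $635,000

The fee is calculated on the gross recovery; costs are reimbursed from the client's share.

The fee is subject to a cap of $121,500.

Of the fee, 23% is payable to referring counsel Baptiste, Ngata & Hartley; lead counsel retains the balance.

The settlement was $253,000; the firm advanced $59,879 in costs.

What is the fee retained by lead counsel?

Fee base is the gross recovery, $253,000; costs are reimbursed separately.
First $121,000 at 42% = $50,820.00
Remaining $132,000 at 33% = $43,560.00
Fee: $50,820.00 + $43,560.00 = $94,380.00
$94,380.00 is under the $121,500 cap.
Referral share: 23% of $94,380.00 = $21,707.40; lead counsel retains $94,380.00 − $21,707.40 = $72,672.60.

$72,672.60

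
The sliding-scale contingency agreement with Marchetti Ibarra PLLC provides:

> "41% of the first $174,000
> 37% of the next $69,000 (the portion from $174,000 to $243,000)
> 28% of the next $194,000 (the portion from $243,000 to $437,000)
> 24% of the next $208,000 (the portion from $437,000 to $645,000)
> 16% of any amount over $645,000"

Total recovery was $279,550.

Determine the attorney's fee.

$107,104.00

First $174,000 at 41% = $71,340.00
Next $69,000 at 37% = $25,530.00
Remaining $36,550 at 28% = $10,234.00
Fee: $71,340.00 + $25,530.00 + $10,234.00 = $107,104.00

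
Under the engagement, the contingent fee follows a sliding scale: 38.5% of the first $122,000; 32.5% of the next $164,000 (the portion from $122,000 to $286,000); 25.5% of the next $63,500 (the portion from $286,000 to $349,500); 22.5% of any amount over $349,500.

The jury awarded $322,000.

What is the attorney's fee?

First $122,000 at 38.5% = $46,970.00
Next $164,000 at 32.5% = $53,300.00
Remaining $36,000 at 25.5% = $9,180.00
Fee: $46,970.00 + $53,300.00 + $9,180.00 = $109,450.00

$109,450.00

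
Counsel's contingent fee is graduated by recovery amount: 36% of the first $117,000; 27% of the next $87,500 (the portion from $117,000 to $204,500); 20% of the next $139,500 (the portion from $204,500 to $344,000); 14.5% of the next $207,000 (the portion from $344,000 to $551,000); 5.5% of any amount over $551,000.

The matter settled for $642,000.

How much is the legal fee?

$128,665.00

First $117,000 at 36% = $42,120.00
Next $87,500 at 27% = $23,625.00
Next $139,500 at 20% = $27,900.00
Next $207,000 at 14.5% = $30,015.00
Remaining $91,000 at 5.5% = $5,005.00
Fee: $42,120.00 + $23,625.00 + $27,900.00 + $30,015.00 + $5,005.00 = $128,665.00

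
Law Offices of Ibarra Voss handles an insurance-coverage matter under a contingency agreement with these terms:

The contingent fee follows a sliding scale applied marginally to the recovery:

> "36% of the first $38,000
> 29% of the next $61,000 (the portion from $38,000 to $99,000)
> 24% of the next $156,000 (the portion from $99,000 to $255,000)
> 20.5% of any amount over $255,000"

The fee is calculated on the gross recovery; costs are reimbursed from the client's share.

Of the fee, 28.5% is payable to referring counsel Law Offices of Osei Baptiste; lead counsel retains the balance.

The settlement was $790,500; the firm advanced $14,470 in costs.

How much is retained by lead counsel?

Fee base is the gross recovery, $790,500; costs are reimbursed separately.
First $38,000 at 36% = $13,680.00
Next $61,000 at 29% = $17,690.00
Next $156,000 at 24% = $37,440.00
Remaining $535,500 at 20.5% = $109,777.50
Fee: $13,680.00 + $17,690.00 + $37,440.00 + $109,777.50 = $178,587.50
Referral share: 28.5% of $178,587.50 = $50,897.44; lead counsel retains $178,587.50 − $50,897.44 = $127,690.06.

$127,690.06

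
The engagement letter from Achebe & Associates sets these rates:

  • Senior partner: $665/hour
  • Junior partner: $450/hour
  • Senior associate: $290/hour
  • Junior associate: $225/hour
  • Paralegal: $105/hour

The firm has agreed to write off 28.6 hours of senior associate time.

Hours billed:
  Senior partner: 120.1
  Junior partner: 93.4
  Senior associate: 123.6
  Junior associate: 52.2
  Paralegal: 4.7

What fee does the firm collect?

$161,685.00

Senior partner: 120.1 × $665 = $79,866.50
Junior partner: 93.4 × $450 = $42,030.00
Senior associate: 123.6 × $290 = $35,844.00
Junior associate: 52.2 × $225 = $11,745.00
Paralegal: 4.7 × $105 = $493.50
Subtotal: $169,979.00
Write-off: 28.6 × $290 = $8,294.00
Total: $169,979.00 − $8,294.00 = $161,685.00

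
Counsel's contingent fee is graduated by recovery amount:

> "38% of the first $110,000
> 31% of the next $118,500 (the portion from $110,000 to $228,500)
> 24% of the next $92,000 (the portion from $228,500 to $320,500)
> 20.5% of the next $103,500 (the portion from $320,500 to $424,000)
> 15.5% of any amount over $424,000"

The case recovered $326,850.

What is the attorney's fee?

$101,916.75

First $110,000 at 38% = $41,800.00
Next $118,500 at 31% = $36,735.00
Next $92,000 at 24% = $22,080.00
Remaining $6,350 at 20.5% = $1,301.75
Fee: $41,800.00 + $36,735.00 + $22,080.00 + $1,301.75 = $101,916.75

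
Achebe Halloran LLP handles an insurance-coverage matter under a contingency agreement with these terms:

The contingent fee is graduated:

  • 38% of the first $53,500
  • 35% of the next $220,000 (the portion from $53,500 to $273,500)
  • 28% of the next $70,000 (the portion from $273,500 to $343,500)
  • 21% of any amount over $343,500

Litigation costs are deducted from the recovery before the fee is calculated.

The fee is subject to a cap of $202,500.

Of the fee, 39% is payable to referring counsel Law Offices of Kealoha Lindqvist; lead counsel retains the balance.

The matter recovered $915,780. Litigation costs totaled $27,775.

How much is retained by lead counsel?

Fee base (net of costs): $915,780 − $27,775 = $888,005
First $53,500 at 38% = $20,330.00
Next $220,000 at 35% = $77,000.00
Next $70,000 at 28% = $19,600.00
Remaining $544,505 at 21% = $114,346.05
Fee: $20,330.00 + $77,000.00 + $19,600.00 + $114,346.05 = $231,276.05
$231,276.05 exceeds the $202,500 cap, so the fee is capped at $202,500.00.
Referral share: 39% of $202,500.00 = $78,975.00; lead counsel retains $202,500.00 − $78,975.00 = $123,525.00.

$123,525.00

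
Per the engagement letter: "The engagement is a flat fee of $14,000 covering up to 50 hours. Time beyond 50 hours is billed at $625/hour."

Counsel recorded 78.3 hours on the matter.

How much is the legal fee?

$31,687.50

Flat fee: $14,000.00
Excess hours: 78.3 − 50 = 28.3
Overrun: 28.3 × $625 = $17,687.50
Total: $14,000.00 + $17,687.50 = $31,687.50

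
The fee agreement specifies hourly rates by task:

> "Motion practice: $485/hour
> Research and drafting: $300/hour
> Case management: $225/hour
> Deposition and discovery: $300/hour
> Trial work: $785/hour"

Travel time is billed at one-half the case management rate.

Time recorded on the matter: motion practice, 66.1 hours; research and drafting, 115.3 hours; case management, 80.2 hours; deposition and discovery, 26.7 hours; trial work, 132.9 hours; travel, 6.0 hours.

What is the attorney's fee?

Motion practice: 66.1 × $485 = $32,058.50
Research and drafting: 115.3 × $300 = $34,590.00
Case management: 80.2 × $225 = $18,045.00
Deposition and discovery: 26.7 × $300 = $8,010.00
Trial work: 132.9 × $785 = $104,326.50
Subtotal: $32,058.50 + $34,590.00 + $18,045.00 + $8,010.00 + $104,326.50 = $197,030.00
Travel: 6.0 × ($225 ÷ 2) = 6.0 × $112.50 = $675.00
Total: $197,030.00 + $675.00 = $197,705.00

$197,705.00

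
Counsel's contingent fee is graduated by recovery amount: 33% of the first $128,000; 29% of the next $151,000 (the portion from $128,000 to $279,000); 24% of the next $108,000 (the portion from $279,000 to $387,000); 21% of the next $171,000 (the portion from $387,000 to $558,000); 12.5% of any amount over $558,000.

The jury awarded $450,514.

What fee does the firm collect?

First $128,000 at 33% = $42,240.00
Next $151,000 at 29% = $43,790.00
Next $108,000 at 24% = $25,920.00
Remaining $63,514 at 21% = $13,337.94
Fee: $42,240.00 + $43,790.00 + $25,920.00 + $13,337.94 = $125,287.94

$125,287.94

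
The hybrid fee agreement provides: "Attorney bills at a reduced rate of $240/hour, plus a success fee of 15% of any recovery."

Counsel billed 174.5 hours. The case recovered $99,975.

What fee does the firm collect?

$56,876.25

Hourly: 174.5 × $240 = $41,880.00
Success fee: 15% of $99,975 = $14,996.25
Total: $41,880.00 + $14,996.25 = $56,876.25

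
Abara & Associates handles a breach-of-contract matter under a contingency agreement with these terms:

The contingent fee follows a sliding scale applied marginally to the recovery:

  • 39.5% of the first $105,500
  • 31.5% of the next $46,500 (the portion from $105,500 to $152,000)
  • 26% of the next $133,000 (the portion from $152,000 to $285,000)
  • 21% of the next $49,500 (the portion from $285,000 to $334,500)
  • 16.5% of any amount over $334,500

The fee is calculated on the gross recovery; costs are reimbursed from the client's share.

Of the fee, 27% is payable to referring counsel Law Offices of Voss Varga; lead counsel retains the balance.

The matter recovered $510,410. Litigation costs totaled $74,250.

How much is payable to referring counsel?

Fee base is the gross recovery, $510,410; costs are reimbursed separately.
First $105,500 at 39.5% = $41,672.50
Next $46,500 at 31.5% = $14,647.50
Next $133,000 at 26% = $34,580.00
Next $49,500 at 21% = $10,395.00
Remaining $175,910 at 16.5% = $29,025.15
Fee: $41,672.50 + $14,647.50 + $34,580.00 + $10,395.00 + $29,025.15 = $130,320.15
Referral share: 27% of $130,320.15 = $35,186.44; lead counsel retains $130,320.15 − $35,186.44 = $95,133.71.

$35,186.44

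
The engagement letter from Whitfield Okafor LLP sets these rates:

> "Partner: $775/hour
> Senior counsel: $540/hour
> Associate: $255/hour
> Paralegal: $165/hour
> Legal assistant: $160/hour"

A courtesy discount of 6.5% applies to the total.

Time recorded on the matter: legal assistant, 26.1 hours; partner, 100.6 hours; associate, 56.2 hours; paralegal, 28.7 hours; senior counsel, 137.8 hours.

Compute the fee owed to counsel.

Partner: 100.6 × $775 = $77,965.00
Senior counsel: 137.8 × $540 = $74,412.00
Associate: 56.2 × $255 = $14,331.00
Paralegal: 28.7 × $165 = $4,735.50
Legal assistant: 26.1 × $160 = $4,176.00
Subtotal: $175,619.50
Less 6.5% discount: −$11,415.27
Total: $175,619.50 − $11,415.27 = $164,204.23

$164,204.23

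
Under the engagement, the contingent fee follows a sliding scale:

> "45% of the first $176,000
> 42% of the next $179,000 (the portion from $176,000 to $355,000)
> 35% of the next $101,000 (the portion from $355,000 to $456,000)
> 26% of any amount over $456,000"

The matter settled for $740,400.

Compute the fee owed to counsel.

$263,674.00

First $176,000 at 45% = $79,200.00
Next $179,000 at 42% = $75,180.00
Next $101,000 at 35% = $35,350.00
Remaining $284,400 at 26% = $73,944.00
Fee: $79,200.00 + $75,180.00 + $35,350.00 + $73,944.00 = $263,674.00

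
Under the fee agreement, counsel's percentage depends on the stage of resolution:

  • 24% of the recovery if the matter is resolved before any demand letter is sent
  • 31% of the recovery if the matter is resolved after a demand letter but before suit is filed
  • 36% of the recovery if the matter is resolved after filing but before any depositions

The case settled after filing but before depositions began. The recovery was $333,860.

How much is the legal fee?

$120,189.60

The matter settled after filing but before depositions began, so the 36% rate applies.
$333,860 × 36% = $120,189.60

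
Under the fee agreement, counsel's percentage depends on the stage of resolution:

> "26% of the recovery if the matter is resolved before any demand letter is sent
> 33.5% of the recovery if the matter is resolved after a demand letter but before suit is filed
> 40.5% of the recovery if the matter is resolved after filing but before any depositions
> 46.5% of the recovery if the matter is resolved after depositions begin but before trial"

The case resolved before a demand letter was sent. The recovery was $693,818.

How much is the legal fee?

The matter resolved before a demand letter was sent, so the 26% rate applies.
$693,818 × 26% = $180,392.68

$180,392.68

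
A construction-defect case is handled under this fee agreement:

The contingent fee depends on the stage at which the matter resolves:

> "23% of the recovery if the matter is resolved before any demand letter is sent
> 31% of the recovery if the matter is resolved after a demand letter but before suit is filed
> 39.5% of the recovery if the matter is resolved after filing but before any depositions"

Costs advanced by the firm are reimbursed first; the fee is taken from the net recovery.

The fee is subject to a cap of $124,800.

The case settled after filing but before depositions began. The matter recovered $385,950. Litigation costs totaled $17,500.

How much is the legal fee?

$124,800.00

Fee base (net of costs): $385,950 − $17,500 = $368,450
The matter settled after filing but before depositions began, so the 39.5% rate applies.
$368,450 × 39.5% = $145,537.75
$145,537.75 exceeds the $124,800 cap, so the fee is capped at $124,800.00.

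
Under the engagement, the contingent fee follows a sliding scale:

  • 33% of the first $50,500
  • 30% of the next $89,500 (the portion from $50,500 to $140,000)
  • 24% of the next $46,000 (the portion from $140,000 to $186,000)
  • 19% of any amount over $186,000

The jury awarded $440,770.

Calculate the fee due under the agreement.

First $50,500 at 33% = $16,665.00
Next $89,500 at 30% = $26,850.00
Next $46,000 at 24% = $11,040.00
Remaining $254,770 at 19% = $48,406.30
Fee: $16,665.00 + $26,850.00 + $11,040.00 + $48,406.30 = $102,961.30

$102,961.30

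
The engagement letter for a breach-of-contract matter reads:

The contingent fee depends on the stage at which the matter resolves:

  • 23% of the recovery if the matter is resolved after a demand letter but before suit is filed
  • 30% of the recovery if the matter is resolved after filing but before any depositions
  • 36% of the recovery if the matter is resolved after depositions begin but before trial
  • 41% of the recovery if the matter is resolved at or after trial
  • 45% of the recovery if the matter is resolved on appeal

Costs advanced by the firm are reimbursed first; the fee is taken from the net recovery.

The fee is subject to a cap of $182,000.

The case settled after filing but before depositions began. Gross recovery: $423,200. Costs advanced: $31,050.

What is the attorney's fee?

Fee base (net of costs): $423,200 − $31,050 = $392,150
The matter settled after filing but before depositions began, so the 30% rate applies.
$392,150 × 30% = $117,645.00
$117,645.00 is under the $182,000 cap.

$117,645.00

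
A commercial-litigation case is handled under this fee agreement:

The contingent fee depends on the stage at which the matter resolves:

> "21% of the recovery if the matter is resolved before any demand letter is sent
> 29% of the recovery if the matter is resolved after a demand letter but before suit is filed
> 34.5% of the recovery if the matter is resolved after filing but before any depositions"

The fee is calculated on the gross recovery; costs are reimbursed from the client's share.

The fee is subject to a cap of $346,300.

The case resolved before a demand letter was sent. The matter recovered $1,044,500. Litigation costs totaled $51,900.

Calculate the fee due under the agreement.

$219,345.00

Fee base is the gross recovery, $1,044,500; costs are reimbursed separately.
The matter resolved before a demand letter was sent, so the 21% rate applies.
$1,044,500 × 21% = $219,345.00
$219,345.00 is under the $346,300 cap.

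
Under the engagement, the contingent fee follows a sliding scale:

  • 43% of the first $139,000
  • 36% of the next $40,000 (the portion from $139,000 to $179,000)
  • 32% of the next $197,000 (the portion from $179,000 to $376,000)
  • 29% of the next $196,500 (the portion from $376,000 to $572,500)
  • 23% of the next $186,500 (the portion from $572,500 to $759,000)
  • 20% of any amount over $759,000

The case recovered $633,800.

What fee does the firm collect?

$208,294.00

First $139,000 at 43% = $59,770.00
Next $40,000 at 36% = $14,400.00
Next $197,000 at 32% = $63,040.00
Next $196,500 at 29% = $56,985.00
Remaining $61,300 at 23% = $14,099.00
Fee: $59,770.00 + $14,400.00 + $63,040.00 + $56,985.00 + $14,099.00 = $208,294.00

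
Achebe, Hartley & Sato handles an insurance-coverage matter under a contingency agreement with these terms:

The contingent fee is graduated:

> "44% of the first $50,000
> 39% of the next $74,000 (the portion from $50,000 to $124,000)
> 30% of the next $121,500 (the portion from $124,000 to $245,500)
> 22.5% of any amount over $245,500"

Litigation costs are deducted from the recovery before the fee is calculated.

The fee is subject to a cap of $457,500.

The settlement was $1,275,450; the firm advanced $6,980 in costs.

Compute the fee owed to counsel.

$317,478.25

Fee base (net of costs): $1,275,450 − $6,980 = $1,268,470
First $50,000 at 44% = $22,000.00
Next $74,000 at 39% = $28,860.00
Next $121,500 at 30% = $36,450.00
Remaining $1,022,970 at 22.5% = $230,168.25
Fee: $22,000.00 + $28,860.00 + $36,450.00 + $230,168.25 = $317,478.25
$317,478.25 is under the $457,500 cap.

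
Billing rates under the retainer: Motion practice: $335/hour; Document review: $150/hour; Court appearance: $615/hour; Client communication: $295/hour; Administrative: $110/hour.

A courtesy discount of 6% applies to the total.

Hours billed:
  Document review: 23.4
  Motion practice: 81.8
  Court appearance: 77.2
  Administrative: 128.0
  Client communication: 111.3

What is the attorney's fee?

$117,786.23

Motion practice: 81.8 × $335 = $27,403.00
Document review: 23.4 × $150 = $3,510.00
Court appearance: 77.2 × $615 = $47,478.00
Client communication: 111.3 × $295 = $32,833.50
Administrative: 128.0 × $110 = $14,080.00
Subtotal: $125,304.50
Less 6% discount: −$7,518.27
Total: $125,304.50 − $7,518.27 = $117,786.23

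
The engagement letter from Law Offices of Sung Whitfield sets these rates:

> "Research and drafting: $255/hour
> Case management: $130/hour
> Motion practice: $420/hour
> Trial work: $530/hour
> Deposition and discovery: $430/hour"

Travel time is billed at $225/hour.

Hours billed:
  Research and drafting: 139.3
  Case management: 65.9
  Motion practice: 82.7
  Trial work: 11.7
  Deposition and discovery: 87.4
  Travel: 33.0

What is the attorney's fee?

Research and drafting: 139.3 × $255 = $35,521.50
Case management: 65.9 × $130 = $8,567.00
Motion practice: 82.7 × $420 = $34,734.00
Trial work: 11.7 × $530 = $6,201.00
Deposition and discovery: 87.4 × $430 = $37,582.00
Subtotal: $35,521.50 + $8,567.00 + $34,734.00 + $6,201.00 + $37,582.00 = $122,605.50
Travel: 33.0 × $225 = $7,425.00
Total: $122,605.50 + $7,425.00 = $130,030.50

$130,030.50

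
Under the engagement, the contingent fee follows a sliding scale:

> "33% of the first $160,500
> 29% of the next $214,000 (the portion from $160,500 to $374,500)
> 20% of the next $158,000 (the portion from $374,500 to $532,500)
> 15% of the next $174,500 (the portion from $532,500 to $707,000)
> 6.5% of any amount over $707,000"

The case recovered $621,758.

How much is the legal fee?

$160,013.70

First $160,500 at 33% = $52,965.00
Next $214,000 at 29% = $62,060.00
Next $158,000 at 20% = $31,600.00
Remaining $89,258 at 15% = $13,388.70
Fee: $52,965.00 + $62,060.00 + $31,600.00 + $13,388.70 = $160,013.70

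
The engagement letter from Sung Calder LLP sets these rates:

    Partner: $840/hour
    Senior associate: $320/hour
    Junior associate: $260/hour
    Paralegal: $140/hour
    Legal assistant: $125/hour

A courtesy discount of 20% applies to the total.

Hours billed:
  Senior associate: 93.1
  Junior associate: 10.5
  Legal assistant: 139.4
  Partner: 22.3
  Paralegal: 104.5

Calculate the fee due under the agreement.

$66,647.20

Partner: 22.3 × $840 = $18,732.00
Senior associate: 93.1 × $320 = $29,792.00
Junior associate: 10.5 × $260 = $2,730.00
Paralegal: 104.5 × $140 = $14,630.00
Legal assistant: 139.4 × $125 = $17,425.00
Subtotal: $83,309.00
Less 20% discount: −$16,661.80
Total: $83,309.00 − $16,661.80 = $66,647.20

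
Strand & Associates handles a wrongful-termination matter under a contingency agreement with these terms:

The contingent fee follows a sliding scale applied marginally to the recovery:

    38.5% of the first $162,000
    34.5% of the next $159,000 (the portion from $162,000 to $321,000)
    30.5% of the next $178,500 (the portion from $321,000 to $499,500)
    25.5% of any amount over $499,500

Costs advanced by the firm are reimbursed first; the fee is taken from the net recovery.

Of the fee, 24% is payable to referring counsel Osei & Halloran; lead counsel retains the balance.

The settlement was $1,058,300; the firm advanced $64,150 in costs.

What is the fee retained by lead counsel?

Fee base (net of costs): $1,058,300 − $64,150 = $994,150
First $162,000 at 38.5% = $62,370.00
Next $159,000 at 34.5% = $54,855.00
Next $178,500 at 30.5% = $54,442.50
Remaining $494,650 at 25.5% = $126,135.75
Fee: $62,370.00 + $54,855.00 + $54,442.50 + $126,135.75 = $297,803.25
Referral share: 24% of $297,803.25 = $71,472.78; lead counsel retains $297,803.25 − $71,472.78 = $226,330.47.

$226,330.47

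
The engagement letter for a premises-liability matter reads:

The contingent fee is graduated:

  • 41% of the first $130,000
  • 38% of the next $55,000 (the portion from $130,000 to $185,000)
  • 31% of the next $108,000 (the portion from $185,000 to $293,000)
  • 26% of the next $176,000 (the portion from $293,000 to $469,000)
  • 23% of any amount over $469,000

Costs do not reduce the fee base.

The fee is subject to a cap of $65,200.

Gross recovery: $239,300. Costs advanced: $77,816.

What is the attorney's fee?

Fee base is the gross recovery, $239,300; costs are reimbursed separately.
First $130,000 at 41% = $53,300.00
Next $55,000 at 38% = $20,900.00
Remaining $54,300 at 31% = $16,833.00
Fee: $53,300.00 + $20,900.00 + $16,833.00 = $91,033.00
$91,033.00 exceeds the $65,200 cap, so the fee is capped at $65,200.00.

$65,200.00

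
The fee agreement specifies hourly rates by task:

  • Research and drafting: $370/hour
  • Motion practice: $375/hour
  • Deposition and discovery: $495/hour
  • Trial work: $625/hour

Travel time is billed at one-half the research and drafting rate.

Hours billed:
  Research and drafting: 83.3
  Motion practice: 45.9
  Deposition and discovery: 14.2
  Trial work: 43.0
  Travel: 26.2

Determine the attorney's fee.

$86,784.50

Research and drafting: 83.3 × $370 = $30,821.00
Motion practice: 45.9 × $375 = $17,212.50
Deposition and discovery: 14.2 × $495 = $7,029.00
Trial work: 43.0 × $625 = $26,875.00
Subtotal: $30,821.00 + $17,212.50 + $7,029.00 + $26,875.00 = $81,937.50
Travel: 26.2 × ($370 ÷ 2) = 26.2 × $185.00 = $4,847.00
Total: $81,937.50 + $4,847.00 = $86,784.50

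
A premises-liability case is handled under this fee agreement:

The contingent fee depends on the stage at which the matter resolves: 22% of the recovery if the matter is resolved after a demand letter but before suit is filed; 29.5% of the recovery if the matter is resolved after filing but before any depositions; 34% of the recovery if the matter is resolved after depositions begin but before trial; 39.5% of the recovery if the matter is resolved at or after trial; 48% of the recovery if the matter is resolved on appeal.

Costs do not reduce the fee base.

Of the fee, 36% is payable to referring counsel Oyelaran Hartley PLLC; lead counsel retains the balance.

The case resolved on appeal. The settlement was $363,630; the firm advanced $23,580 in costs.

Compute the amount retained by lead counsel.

$111,707.14

Fee base is the gross recovery, $363,630; costs are reimbursed separately.
The matter resolved on appeal, so the 48% rate applies.
$363,630 × 48% = $174,542.40
Referral share: 36% of $174,542.40 = $62,835.26; lead counsel retains $174,542.40 − $62,835.26 = $111,707.14.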